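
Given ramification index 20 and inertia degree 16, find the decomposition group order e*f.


|D_P| = e * f
= 20 * 16
= 320

320


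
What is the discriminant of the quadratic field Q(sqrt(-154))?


For K = Q(sqrt(d)) with d squarefree: disc(K) = d if d = 1 mod 4, and disc(K) = 4d if d = 2 or 3 mod 4.
Here d = -154, and d mod 4 = 2.
d = 2 mod 4, not 1 (O_K = Z[sqrt(d)]), so disc(K) = 4d = 4 * (-154) = -616

-616


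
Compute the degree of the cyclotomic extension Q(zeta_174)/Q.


The degree equals Euler's totient phi(174).
174 = 2 * 3 * 29
phi(174) = 56

56


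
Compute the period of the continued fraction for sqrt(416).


Run the CF algorithm for sqrt(416).
a_0 = floor(sqrt(416)) = 20; set m_0=0, q_0=1.
Recurrence: m' = q*a - m,  q' = (d - m'^2)/q,  a' = floor((a_0 + m')/q').
  step 1: m=20, q=16, a=2
  step 2: m=12, q=17, a=1
  step 3: m=5, q=23, a=1
  step 4: m=18, q=4, a=9
  step 5: m=18, q=23, a=1
  step 6: m=5, q=17, a=1
  step 7: m=12, q=16, a=2
  step 8: m=20, q=1, a=40
a_8 = 2*a_0 = 40, so the period closes here.
sqrt(416) = [20; 2, 1, 1, 9, 1, 1, 2, 40]
Period length = 8

8


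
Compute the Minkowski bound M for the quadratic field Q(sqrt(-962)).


d = -962, d mod 4 = 2, so disc(K) = 4d = -3848; |disc(K)| = 3848
Imaginary quadratic field, so n = 2, s = r2 = 1, r1 = 0
M = (n!/n^n) * (4/pi)^s * sqrt(|disc(K)|) = (2!/2^2) * (4/pi)^1 * sqrt(3848)
= 0.5 * 1.273240 * 62.032250
= 39.4910

39.4910


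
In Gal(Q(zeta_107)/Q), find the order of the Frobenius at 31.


The Frobenius at p in Gal(Q(zeta_n)/Q) = (Z/nZ)* is the class of p, so its order is ord_107(31), the smallest k >= 1 with 31^k = 1 mod 107.
n = 107 = 107, phi(107) = 106; the order divides phi(n).
Divisors of 106: 1, 2, 53, 106
Repeated squaring mod 107: 31^1 = 31, 31^2 = 105, 31^4 = 4, 31^8 = 16, 31^16 = 42, 31^32 = 52, 31^64 = 29
Test divisors in increasing order:
  k=1: 31^1 = 31 mod 107
  k=2: 31^2 = 105 mod 107
  k=53: 31^53 = 52 * 42 * 4 * 31 = 106 mod 107
  k=106: 31^106 = 29 * 52 * 16 * 105 = 1 mod 107  <- first divisor giving 1
Order = 106

106


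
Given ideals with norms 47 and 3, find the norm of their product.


N(IJ) = N(I) * N(J)
= 47 * 3
= 141

141


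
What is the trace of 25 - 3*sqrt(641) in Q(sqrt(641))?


Tr(a + b*sqrt(d)) = (a + b*sqrt(d)) + (a - b*sqrt(d)) = 2a
= 2 * (25)
= 50

50


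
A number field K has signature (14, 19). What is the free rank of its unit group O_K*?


By Dirichlet's unit theorem:
rank = r1 + r2 - 1
= 14 + 19 - 1
= 32

32


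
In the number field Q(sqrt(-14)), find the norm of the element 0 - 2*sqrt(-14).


N(a + b*sqrt(d)) = a^2 - d*b^2
= (0)^2 - (-14)*(-2)^2
= 0 + 56
= 56

56


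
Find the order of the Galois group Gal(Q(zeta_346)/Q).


|Gal(Q(zeta_346)/Q)| = phi(346)
= 172

172


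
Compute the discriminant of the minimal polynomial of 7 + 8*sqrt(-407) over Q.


The element 7 + 8*sqrt(-407) has minimal polynomial:
x^2 - 14*x + 26097
Discriminant = (-14)^2 - 4*(26097)
= 196 - 104388
= -104192

-104192


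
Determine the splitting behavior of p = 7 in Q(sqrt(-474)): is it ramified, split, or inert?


K = Q(sqrt(-474)). Since d mod 4 = 2, disc(K) = -1896.
Check p | disc: -1896 mod 7 = 1.
p does not divide disc. Compute Legendre symbol (d/p):
2^((7-1)/2) mod 7 = 1
(d/p) = 1, so p splits: (p) = P*P' with e=1, f=1, g=2.
Therefore p is split.

split


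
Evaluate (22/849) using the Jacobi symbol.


Compute (22/849) via quadratic reciprocity:
  pull out 2: (2/849) = +1  (since 849 mod 8 = 1)
  reciprocity: (11/849) -> +(849/11)
  reduce: (2/11)
  pull out 2: (2/11) = -1  (since 11 mod 8 = 3)
  (1/11) = 1
Product of signs = -1

-1


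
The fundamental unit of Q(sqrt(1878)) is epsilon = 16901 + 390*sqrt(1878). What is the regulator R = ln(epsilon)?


epsilon = 16901 + 390*sqrt(1878)
= 33802.0000
R = ln(33802.0000)
= 10.4283

10.4283


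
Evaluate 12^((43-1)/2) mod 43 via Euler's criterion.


p = 43 is prime and the exponent is (p-1)/2 = 21, so by Euler's criterion 12^21 = (12/43) = +1 or -1 mod 43.
Compute by square-and-multiply:
  21 = 16 + 4 + 1 (binary 10101)
  Repeated squaring mod 43: 12^1 = 12, 12^2 = 15, 12^4 = 10, 12^8 = 14, 12^16 = 24
  12^21 = 12^16 * 12^4 * 12^1 = 24 * 10 * 12 mod 43
    24 * 10 = 240 = 25 mod 43
    25 * 12 = 300 = 42 mod 43
  12^21 = 42 mod 43
Result 42 = p - 1 = -1 mod 43: 12 is a quadratic non-residue mod 43. As a residue in [0, p-1] the value is 42.
12^21 mod 43 = 42

42


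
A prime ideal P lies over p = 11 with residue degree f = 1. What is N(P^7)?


N(P^a) = p^(a*f)
= 11^(7*1)
= 11^7
= 19487171

19487171


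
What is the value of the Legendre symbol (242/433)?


p = 433 is prime, so compute (242/433) with the reciprocity algorithm (Jacobi-symbol steps: pull out 2s via (2/n), flip via reciprocity, reduce):
  pull out 2: (2/433) = +1  (since 433 mod 8 = 1)
  reciprocity: (121/433) -> +(433/121)
  reduce: (70/121)
  pull out 2: (2/121) = +1  (since 121 mod 8 = 1)
  reciprocity: (35/121) -> +(121/35)
  reduce: (16/35)
  pull out 2: (2/35) = -1  (since 35 mod 8 = 3)
  pull out 2: (2/35) = -1  (since 35 mod 8 = 3)
  pull out 2: (2/35) = -1  (since 35 mod 8 = 3)
  pull out 2: (2/35) = -1  (since 35 mod 8 = 3)
  (1/35) = 1
Product of signs = 1
(242/433) = 1

1


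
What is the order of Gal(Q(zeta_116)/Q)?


|Gal(Q(zeta_116)/Q)| = phi(116)
= 56

56


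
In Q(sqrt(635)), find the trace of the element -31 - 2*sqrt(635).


Tr(a + b*sqrt(d)) = (a + b*sqrt(d)) + (a - b*sqrt(d)) = 2a
= 2 * (-31)
= -62

-62


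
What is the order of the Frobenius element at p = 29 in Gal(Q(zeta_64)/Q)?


The Frobenius at p in Gal(Q(zeta_n)/Q) = (Z/nZ)* is the class of p, so its order is ord_64(29), the smallest k >= 1 with 29^k = 1 mod 64.
n = 64 = 2^6, phi(64) = 32; the order divides phi(n).
Divisors of 32: 1, 2, 4, 8, 16, 32
Repeated squaring mod 64: 29^1 = 29, 29^2 = 9, 29^4 = 17, 29^8 = 33, 29^16 = 1, 29^32 = 1
Test divisors in increasing order:
  k=1: 29^1 = 29 mod 64
  k=2: 29^2 = 9 mod 64
  k=4: 29^4 = 17 mod 64
  k=8: 29^8 = 33 mod 64
  k=16: 29^16 = 1 mod 64  <- first divisor giving 1
Order = 16

16


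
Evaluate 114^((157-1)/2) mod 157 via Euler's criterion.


p = 157 is prime and the exponent is (p-1)/2 = 78, so by Euler's criterion 114^78 = (114/157) = +1 or -1 mod 157.
Compute by square-and-multiply:
  78 = 64 + 8 + 4 + 2 (binary 1001110)
  Repeated squaring mod 157: 114^1 = 114, 114^2 = 122, 114^4 = 126, 114^8 = 19, 114^16 = 47, 114^32 = 11, 114^64 = 121
  114^78 = 114^64 * 114^8 * 114^4 * 114^2 = 121 * 19 * 126 * 122 mod 157
    121 * 19 = 2299 = 101 mod 157
    101 * 126 = 12726 = 9 mod 157
    9 * 122 = 1098 = 156 mod 157
  114^78 = 156 mod 157
Result 156 = p - 1 = -1 mod 157: 114 is a quadratic non-residue mod 157. As a residue in [0, p-1] the value is 156.
114^78 mod 157 = 156

156


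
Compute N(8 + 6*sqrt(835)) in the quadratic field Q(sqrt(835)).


N(a + b*sqrt(d)) = a^2 - d*b^2
= (8)^2 - (835)*(6)^2
= 64 - 30060
= -29996

-29996


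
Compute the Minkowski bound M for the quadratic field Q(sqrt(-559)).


d = -559, d mod 4 = 1, so disc(K) = d = -559; |disc(K)| = 559
Imaginary quadratic field, so n = 2, s = r2 = 1, r1 = 0
M = (n!/n^n) * (4/pi)^s * sqrt(|disc(K)|) = (2!/2^2) * (4/pi)^1 * sqrt(559)
= 0.5 * 1.273240 * 23.643181
= 15.0517

15.0517


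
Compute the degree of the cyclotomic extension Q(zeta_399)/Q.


The degree equals Euler's totient phi(399).
399 = 3 * 7 * 19
phi(399) = 216

216


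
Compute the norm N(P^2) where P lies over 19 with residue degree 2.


N(P^a) = p^(a*f)
= 19^(2*2)
= 19^4
= 130321

130321


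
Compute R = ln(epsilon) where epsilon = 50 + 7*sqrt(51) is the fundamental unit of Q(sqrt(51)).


epsilon = 50 + 7*sqrt(51)
= 99.9900
R = ln(99.9900)
= 4.6051

4.6051


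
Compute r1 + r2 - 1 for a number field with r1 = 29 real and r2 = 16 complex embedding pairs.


By Dirichlet's unit theorem:
rank = r1 + r2 - 1
= 29 + 16 - 1
= 44

44


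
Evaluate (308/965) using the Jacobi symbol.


Compute (308/965) via quadratic reciprocity:
  pull out 2: (2/965) = -1  (since 965 mod 8 = 5)
  pull out 2: (2/965) = -1  (since 965 mod 8 = 5)
  reciprocity: (77/965) -> +(965/77)
  reduce: (41/77)
  reciprocity: (41/77) -> +(77/41)
  reduce: (36/41)
  pull out 2: (2/41) = +1  (since 41 mod 8 = 1)
  pull out 2: (2/41) = +1  (since 41 mod 8 = 1)
  reciprocity: (9/41) -> +(41/9)
  reduce: (5/9)
  reciprocity: (5/9) -> +(9/5)
  reduce: (4/5)
  pull out 2: (2/5) = -1  (since 5 mod 8 = 5)
  pull out 2: (2/5) = -1  (since 5 mod 8 = 5)
  (1/5) = 1
Product of signs = 1

1


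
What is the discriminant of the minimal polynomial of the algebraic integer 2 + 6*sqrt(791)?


The element 2 + 6*sqrt(791) has minimal polynomial:
x^2 - 4*x - 28472
Discriminant = (-4)^2 - 4*(-28472)
= 16 + 113888
= 113904

113904


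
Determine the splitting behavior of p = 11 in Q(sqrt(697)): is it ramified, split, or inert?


K = Q(sqrt(697)). Since d mod 4 = 1, disc(K) = 697.
Check p | disc: 697 mod 11 = 4.
p does not divide disc. Compute Legendre symbol (d/p):
4^((11-1)/2) mod 11 = 1
(d/p) = 1, so p splits: (p) = P*P' with e=1, f=1, g=2.
Therefore p is split.

split


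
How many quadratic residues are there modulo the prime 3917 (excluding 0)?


For prime p, the number of non-zero quadratic residues is (p-1)/2.
= (3917-1)/2
= 1958

1958


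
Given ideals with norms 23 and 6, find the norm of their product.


N(IJ) = N(I) * N(J)
= 23 * 6
= 138

138


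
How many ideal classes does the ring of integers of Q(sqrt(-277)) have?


K = Q(sqrt(-277)). d mod 4 = 3, so D = disc(K) = 4d = -1108
h(K) equals the number of primitive reduced positive-definite forms (a, b, c) = a*x^2 + b*x*y + c*y^2 with b^2 - 4ac = D,
where reduced means |b| <= a <= c, with b >= 0 whenever |b| = a or a = c, and primitive means gcd(a, b, c) = 1.
Reduced forces 3a^2 <= |D| = 1108, so 1 <= a <= 19; b must have the parity of D, and c = (b^2 - D)/(4a) must be an integer >= a.
Enumerate a = 1..19, b in [-a, a]:
  a=1: (1, 0, 277)  [1]
  a=2: (2, 2, 139)  [1]
  a=3..10: none
  a=11: (11, -6, 26), (11, 6, 26)  [2]
  a=12: none
  a=13: (13, -6, 22), (13, 6, 22)  [2]
  a=14..19: none
Total reduced forms: 1 + 1 + 2 + 2 = 6
h = 6

6


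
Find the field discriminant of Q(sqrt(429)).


For K = Q(sqrt(d)) with d squarefree: disc(K) = d if d = 1 mod 4, and disc(K) = 4d if d = 2 or 3 mod 4.
Here d = 429, and d mod 4 = 1.
d = 1 mod 4 (O_K = Z[(1+sqrt(d))/2]), so disc(K) = d = 429

429


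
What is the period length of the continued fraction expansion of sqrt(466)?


Run the CF algorithm for sqrt(466).
a_0 = floor(sqrt(466)) = 21; set m_0=0, q_0=1.
Recurrence: m' = q*a - m,  q' = (d - m'^2)/q,  a' = floor((a_0 + m')/q').
  step 1: m=21, q=25, a=1
  step 2: m=4, q=18, a=1
  step 3: m=14, q=15, a=2
  step 4: m=16, q=14, a=2
  step 5: m=12, q=23, a=1
  step 6: m=11, q=15, a=2
  step 7: m=19, q=7, a=5
  step 8: m=16, q=30, a=1
  step 9: m=14, q=9, a=3
  step 10: m=13, q=33, a=1
  step 11: m=20, q=2, a=20
  step 12: m=20, q=33, a=1
  step 13: m=13, q=9, a=3
  step 14: m=14, q=30, a=1
  step 15: m=16, q=7, a=5
  step 16: m=19, q=15, a=2
  step 17: m=11, q=23, a=1
  step 18: m=12, q=14, a=2
  step 19: m=16, q=15, a=2
  step 20: m=14, q=18, a=1
  step 21: m=4, q=25, a=1
  step 22: m=21, q=1, a=42
a_22 = 2*a_0 = 42, so the period closes here.
sqrt(466) = [21; 1, 1, 2, 2, 1, 2, 5, 1, 3, 1, 20, 1, 3, 1, 5, 2, 1, 2, 2, 1, 1, 42]
Period length = 22

22


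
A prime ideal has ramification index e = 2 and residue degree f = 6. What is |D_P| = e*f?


|D_P| = e * f
= 2 * 6
= 12

12


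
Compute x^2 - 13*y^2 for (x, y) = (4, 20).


x^2 - d*y^2
= 4^2 - 13*20^2
= 16 - 5200
= -5184

-5184


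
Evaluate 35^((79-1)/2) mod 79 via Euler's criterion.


p = 79 is prime and the exponent is (p-1)/2 = 39, so by Euler's criterion 35^39 = (35/79) = +1 or -1 mod 79.
Compute by square-and-multiply:
  39 = 32 + 4 + 2 + 1 (binary 100111)
  Repeated squaring mod 79: 35^1 = 35, 35^2 = 40, 35^4 = 20, 35^8 = 5, 35^16 = 25, 35^32 = 72
  35^39 = 35^32 * 35^4 * 35^2 * 35^1 = 72 * 20 * 40 * 35 mod 79
    72 * 20 = 1440 = 18 mod 79
    18 * 40 = 720 = 9 mod 79
    9 * 35 = 315 = 78 mod 79
  35^39 = 78 mod 79
Result 78 = p - 1 = -1 mod 79: 35 is a quadratic non-residue mod 79. As a residue in [0, p-1] the value is 78.
35^39 mod 79 = 78

78


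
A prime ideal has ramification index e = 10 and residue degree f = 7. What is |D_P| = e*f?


|D_P| = e * f
= 10 * 7
= 70

70


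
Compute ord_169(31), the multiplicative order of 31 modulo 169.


We want ord_169(31), the smallest k >= 1 with 31^k = 1 mod 169.
n = 169 = 13^2, phi(169) = 156; the order divides phi(n).
Divisors of 156: 1, 2, 3, 4, 6, 12, 13, 26, 39, 52, 78, 156
Repeated squaring mod 169: 31^1 = 31, 31^2 = 116, 31^4 = 105, 31^8 = 40, 31^16 = 79, 31^32 = 157, 31^64 = 144, 31^128 = 118
Test divisors in increasing order:
  k=1: 31^1 = 31 mod 169
  k=2: 31^2 = 116 mod 169
  k=3: 31^3 = 116 * 31 = 47 mod 169
  k=4: 31^4 = 105 mod 169
  k=6: 31^6 = 105 * 116 = 12 mod 169
  k=12: 31^12 = 40 * 105 = 144 mod 169
  k=13: 31^13 = 40 * 105 * 31 = 70 mod 169
  k=26: 31^26 = 79 * 40 * 116 = 168 mod 169
  k=39: 31^39 = 157 * 105 * 116 * 31 = 99 mod 169
  k=52: 31^52 = 157 * 79 * 105 = 1 mod 169  <- first divisor giving 1
Order = 52

52


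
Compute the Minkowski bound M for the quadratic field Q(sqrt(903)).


d = 903, d mod 4 = 3, so disc(K) = 4d = 3612; |disc(K)| = 3612
Real quadratic field, so n = 2, s = r2 = 0, r1 = 2
M = (n!/n^n) * (4/pi)^s * sqrt(|disc(K)|) = (2!/2^2) * (4/pi)^0 * sqrt(3612)
= 0.5 * 1.000000 * 60.099917
= 30.0500

30.0500


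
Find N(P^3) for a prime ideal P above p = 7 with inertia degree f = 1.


N(P^a) = p^(a*f)
= 7^(3*1)
= 7^3
= 343

343


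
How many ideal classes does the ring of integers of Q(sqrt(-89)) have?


K = Q(sqrt(-89)). d mod 4 = 3, so D = disc(K) = 4d = -356
h(K) equals the number of primitive reduced positive-definite forms (a, b, c) = a*x^2 + b*x*y + c*y^2 with b^2 - 4ac = D,
where reduced means |b| <= a <= c, with b >= 0 whenever |b| = a or a = c, and primitive means gcd(a, b, c) = 1.
Reduced forces 3a^2 <= |D| = 356, so 1 <= a <= 10; b must have the parity of D, and c = (b^2 - D)/(4a) must be an integer >= a.
Enumerate a = 1..10, b in [-a, a]:
  a=1: (1, 0, 89)  [1]
  a=2: (2, 2, 45)  [1]
  a=3: (3, -2, 30), (3, 2, 30)  [2]
  a=4: none
  a=5: (5, -2, 18), (5, 2, 18)  [2]
  a=6: (6, -2, 15), (6, 2, 15)  [2]
  a=7: (7, -6, 14), (7, 6, 14)  [2]
  a=8: none
  a=9: (9, -2, 10), (9, 2, 10)  [2]
  a=10: none
Total reduced forms: 1 + 1 + 2 + 2 + 2 + 2 + 2 = 12
h = 12

12


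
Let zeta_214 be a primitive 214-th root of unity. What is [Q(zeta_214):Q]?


The degree equals Euler's totient phi(214).
214 = 2 * 107
phi(214) = 106

106


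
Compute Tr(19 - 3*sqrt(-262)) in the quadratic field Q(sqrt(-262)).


Tr(a + b*sqrt(d)) = (a + b*sqrt(d)) + (a - b*sqrt(d)) = 2a
= 2 * (19)
= 38

38


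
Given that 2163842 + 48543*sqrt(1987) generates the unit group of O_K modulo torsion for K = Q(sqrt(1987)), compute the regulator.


epsilon = 2163842 + 48543*sqrt(1987)
= 4.3277e+06
R = ln(4.3277e+06)
= 15.2805

15.2805


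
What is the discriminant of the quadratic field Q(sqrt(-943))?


For K = Q(sqrt(d)) with d squarefree: disc(K) = d if d = 1 mod 4, and disc(K) = 4d if d = 2 or 3 mod 4.
Here d = -943, and d mod 4 = 1.
d = 1 mod 4 (O_K = Z[(1+sqrt(d))/2]), so disc(K) = d = -943

-943


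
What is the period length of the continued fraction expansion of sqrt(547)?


Run the CF algorithm for sqrt(547).
a_0 = floor(sqrt(547)) = 23; set m_0=0, q_0=1.
Recurrence: m' = q*a - m,  q' = (d - m'^2)/q,  a' = floor((a_0 + m')/q').
  step 1: m=23, q=18, a=2
  step 2: m=13, q=21, a=1
  step 3: m=8, q=23, a=1
  step 4: m=15, q=14, a=2
  step 5: m=13, q=27, a=1
  step 6: m=14, q=13, a=2
  step 7: m=12, q=31, a=1
  step 8: m=19, q=6, a=7
  step 9: m=23, q=3, a=15
  step 10: m=22, q=21, a=2
  step 11: m=20, q=7, a=6
  step 12: m=22, q=9, a=5
  step 13: m=23, q=2, a=23
  step 14: m=23, q=9, a=5
  step 15: m=22, q=7, a=6
  step 16: m=20, q=21, a=2
  step 17: m=22, q=3, a=15
  step 18: m=23, q=6, a=7
  step 19: m=19, q=31, a=1
  step 20: m=12, q=13, a=2
  step 21: m=14, q=27, a=1
  step 22: m=13, q=14, a=2
  step 23: m=15, q=23, a=1
  step 24: m=8, q=21, a=1
  step 25: m=13, q=18, a=2
  step 26: m=23, q=1, a=46
a_26 = 2*a_0 = 46, so the period closes here.
sqrt(547) = [23; 2, 1, 1, 2, 1, 2, 1, 7, 15, 2, 6, 5, 23, 5, 6, 2, 15, 7, 1, 2, 1, 2, 1, 1, 2, 46]
Period length = 26

26


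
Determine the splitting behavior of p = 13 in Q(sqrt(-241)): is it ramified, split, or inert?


K = Q(sqrt(-241)). Since d mod 4 = 3, disc(K) = -964.
Check p | disc: -964 mod 13 = 11.
p does not divide disc. Compute Legendre symbol (d/p):
6^((13-1)/2) mod 13 = -1
(d/p) = -1, so p is inert: (p) stays prime with e=1, f=2, g=1.
Therefore p is inert.

inert


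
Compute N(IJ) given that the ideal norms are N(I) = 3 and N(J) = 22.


N(IJ) = N(I) * N(J)
= 3 * 22
= 66

66


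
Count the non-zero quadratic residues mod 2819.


For prime p, the number of non-zero quadratic residues is (p-1)/2.
= (2819-1)/2
= 1409

1409


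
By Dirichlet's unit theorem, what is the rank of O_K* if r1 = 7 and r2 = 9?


By Dirichlet's unit theorem:
rank = r1 + r2 - 1
= 7 + 9 - 1
= 15

15


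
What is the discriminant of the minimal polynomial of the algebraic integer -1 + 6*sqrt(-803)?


The element -1 + 6*sqrt(-803) has minimal polynomial:
x^2 + 2*x + 28909
Discriminant = (2)^2 - 4*(28909)
= 4 - 115636
= -115632

-115632


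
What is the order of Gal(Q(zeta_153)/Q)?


|Gal(Q(zeta_153)/Q)| = phi(153)
= 96

96


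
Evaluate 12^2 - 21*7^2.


x^2 - d*y^2
= 12^2 - 21*7^2
= 144 - 1029
= -885

-885


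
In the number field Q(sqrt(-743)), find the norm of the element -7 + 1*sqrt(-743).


N(a + b*sqrt(d)) = a^2 - d*b^2
= (-7)^2 - (-743)*(1)^2
= 49 + 743
= 792

792


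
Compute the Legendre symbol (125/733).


p = 733 is prime, so compute (125/733) with the reciprocity algorithm (Jacobi-symbol steps: pull out 2s via (2/n), flip via reciprocity, reduce):
  reciprocity: (125/733) -> +(733/125)
  reduce: (108/125)
  pull out 2: (2/125) = -1  (since 125 mod 8 = 5)
  pull out 2: (2/125) = -1  (since 125 mod 8 = 5)
  reciprocity: (27/125) -> +(125/27)
  reduce: (17/27)
  reciprocity: (17/27) -> +(27/17)
  reduce: (10/17)
  pull out 2: (2/17) = +1  (since 17 mod 8 = 1)
  reciprocity: (5/17) -> +(17/5)
  reduce: (2/5)
  pull out 2: (2/5) = -1  (since 5 mod 8 = 5)
  (1/5) = 1
Product of signs = -1
(125/733) = -1

-1


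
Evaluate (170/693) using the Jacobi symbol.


Compute (170/693) via quadratic reciprocity:
  pull out 2: (2/693) = -1  (since 693 mod 8 = 5)
  reciprocity: (85/693) -> +(693/85)
  reduce: (13/85)
  reciprocity: (13/85) -> +(85/13)
  reduce: (7/13)
  reciprocity: (7/13) -> +(13/7)
  reduce: (6/7)
  pull out 2: (2/7) = +1  (since 7 mod 8 = 7)
  reciprocity: (3/7) -> -(7/3)
  reduce: (1/3)
  (1/3) = 1
Product of signs = 1

1


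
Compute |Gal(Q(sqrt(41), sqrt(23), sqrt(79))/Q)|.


The 3 square roots of distinct primes are multiplicatively independent over Q,
so [K:Q] = 2^3 and Gal(K/Q) is isomorphic to (Z/2Z)^3.
|Gal| = 2^3 = 8

8


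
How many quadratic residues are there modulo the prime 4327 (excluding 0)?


For prime p, the number of non-zero quadratic residues is (p-1)/2.
= (4327-1)/2
= 2163

2163


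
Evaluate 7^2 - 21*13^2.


x^2 - d*y^2
= 7^2 - 21*13^2
= 49 - 3549
= -3500

-3500


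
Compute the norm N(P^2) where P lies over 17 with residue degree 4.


N(P^a) = p^(a*f)
= 17^(2*4)
= 17^8
= 6975757441

6975757441


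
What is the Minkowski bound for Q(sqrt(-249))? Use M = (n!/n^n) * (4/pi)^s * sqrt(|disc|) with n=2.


d = -249, d mod 4 = 3, so disc(K) = 4d = -996; |disc(K)| = 996
Imaginary quadratic field, so n = 2, s = r2 = 1, r1 = 0
M = (n!/n^n) * (4/pi)^s * sqrt(|disc(K)|) = (2!/2^2) * (4/pi)^1 * sqrt(996)
= 0.5 * 1.273240 * 31.559468
= 20.0914

20.0914


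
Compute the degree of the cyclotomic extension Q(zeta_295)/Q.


The degree equals Euler's totient phi(295).
295 = 5 * 59
phi(295) = 232

232


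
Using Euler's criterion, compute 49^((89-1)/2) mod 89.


p = 89 is prime and the exponent is (p-1)/2 = 44, so by Euler's criterion 49^44 = (49/89) = +1 or -1 mod 89.
Compute by square-and-multiply:
  44 = 32 + 8 + 4 (binary 101100)
  Repeated squaring mod 89: 49^1 = 49, 49^2 = 87, 49^4 = 4, 49^8 = 16, 49^16 = 78, 49^32 = 32
  49^44 = 49^32 * 49^8 * 49^4 = 32 * 16 * 4 mod 89
    32 * 16 = 512 = 67 mod 89
    67 * 4 = 268 = 1 mod 89
  49^44 = 1 mod 89
Result 1: 49 is a quadratic residue mod 89.
49^44 mod 89 = 1

1


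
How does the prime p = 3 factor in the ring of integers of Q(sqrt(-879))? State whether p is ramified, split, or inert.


K = Q(sqrt(-879)). Since d mod 4 = 1, disc(K) = -879.
Check p | disc: -879 mod 3 = 0.
p divides disc, so p ramifies: (p) = P^2 with e=2, f=1, g=1.
Therefore p is ramified.

ramified


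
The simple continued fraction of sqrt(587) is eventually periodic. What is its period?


Run the CF algorithm for sqrt(587).
a_0 = floor(sqrt(587)) = 24; set m_0=0, q_0=1.
Recurrence: m' = q*a - m,  q' = (d - m'^2)/q,  a' = floor((a_0 + m')/q').
  step 1: m=24, q=11, a=4
  step 2: m=20, q=17, a=2
  step 3: m=14, q=23, a=1
  step 4: m=9, q=22, a=1
  step 5: m=13, q=19, a=1
  step 6: m=6, q=29, a=1
  step 7: m=23, q=2, a=23
  step 8: m=23, q=29, a=1
  step 9: m=6, q=19, a=1
  step 10: m=13, q=22, a=1
  step 11: m=9, q=23, a=1
  step 12: m=14, q=17, a=2
  step 13: m=20, q=11, a=4
  step 14: m=24, q=1, a=48
a_14 = 2*a_0 = 48, so the period closes here.
sqrt(587) = [24; 4, 2, 1, 1, 1, 1, 23, 1, 1, 1, 1, 2, 4, 48]
Period length = 14

14


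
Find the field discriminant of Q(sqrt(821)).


For K = Q(sqrt(d)) with d squarefree: disc(K) = d if d = 1 mod 4, and disc(K) = 4d if d = 2 or 3 mod 4.
Here d = 821, and d mod 4 = 1.
d = 1 mod 4 (O_K = Z[(1+sqrt(d))/2]), so disc(K) = d = 821

821


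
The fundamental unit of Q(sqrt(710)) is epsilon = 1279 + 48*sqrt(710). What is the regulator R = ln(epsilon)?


epsilon = 1279 + 48*sqrt(710)
= 2557.9996
R = ln(2557.9996)
= 7.8470

7.8470


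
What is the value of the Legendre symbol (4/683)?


p = 683 is prime, so compute (4/683) with the reciprocity algorithm (Jacobi-symbol steps: pull out 2s via (2/n), flip via reciprocity, reduce):
  pull out 2: (2/683) = -1  (since 683 mod 8 = 3)
  pull out 2: (2/683) = -1  (since 683 mod 8 = 3)
  (1/683) = 1
Product of signs = 1
(4/683) = 1

1


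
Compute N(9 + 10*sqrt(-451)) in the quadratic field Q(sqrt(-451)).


N(a + b*sqrt(d)) = a^2 - d*b^2
= (9)^2 - (-451)*(10)^2
= 81 + 45100
= 45181

45181


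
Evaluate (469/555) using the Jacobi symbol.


Compute (469/555) via quadratic reciprocity:
  reciprocity: (469/555) -> +(555/469)
  reduce: (86/469)
  pull out 2: (2/469) = -1  (since 469 mod 8 = 5)
  reciprocity: (43/469) -> +(469/43)
  reduce: (39/43)
  reciprocity: (39/43) -> -(43/39)
  reduce: (4/39)
  pull out 2: (2/39) = +1  (since 39 mod 8 = 7)
  pull out 2: (2/39) = +1  (since 39 mod 8 = 7)
  (1/39) = 1
Product of signs = 1

1


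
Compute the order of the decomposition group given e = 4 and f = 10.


|D_P| = e * f
= 4 * 10
= 40

40


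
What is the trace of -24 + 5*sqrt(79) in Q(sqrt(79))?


Tr(a + b*sqrt(d)) = (a + b*sqrt(d)) + (a - b*sqrt(d)) = 2a
= 2 * (-24)
= -48

-48


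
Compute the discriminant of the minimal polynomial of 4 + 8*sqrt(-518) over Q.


The element 4 + 8*sqrt(-518) has minimal polynomial:
x^2 - 8*x + 33168
Discriminant = (-8)^2 - 4*(33168)
= 64 - 132672
= -132608

-132608


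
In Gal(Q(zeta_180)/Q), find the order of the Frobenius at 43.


The Frobenius at p in Gal(Q(zeta_n)/Q) = (Z/nZ)* is the class of p, so its order is ord_180(43), the smallest k >= 1 with 43^k = 1 mod 180.
n = 180 = 2^2 * 3^2 * 5, phi(180) = 48; the order divides phi(n).
Divisors of 48: 1, 2, 3, 4, 6, 8, 12, 16, 24, 48
Repeated squaring mod 180: 43^1 = 43, 43^2 = 49, 43^4 = 61, 43^8 = 121, 43^16 = 61, 43^32 = 121
Test divisors in increasing order:
  k=1: 43^1 = 43 mod 180
  k=2: 43^2 = 49 mod 180
  k=3: 43^3 = 49 * 43 = 127 mod 180
  k=4: 43^4 = 61 mod 180
  k=6: 43^6 = 61 * 49 = 109 mod 180
  k=8: 43^8 = 121 mod 180
  k=12: 43^12 = 121 * 61 = 1 mod 180  <- first divisor giving 1
Order = 12

12


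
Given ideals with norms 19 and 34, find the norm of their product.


N(IJ) = N(I) * N(J)
= 19 * 34
= 646

646


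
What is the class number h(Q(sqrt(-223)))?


K = Q(sqrt(-223)). d mod 4 = 1, so D = disc(K) = d = -223
h(K) equals the number of primitive reduced positive-definite forms (a, b, c) = a*x^2 + b*x*y + c*y^2 with b^2 - 4ac = D,
where reduced means |b| <= a <= c, with b >= 0 whenever |b| = a or a = c, and primitive means gcd(a, b, c) = 1.
Reduced forces 3a^2 <= |D| = 223, so 1 <= a <= 8; b must have the parity of D, and c = (b^2 - D)/(4a) must be an integer >= a.
Enumerate a = 1..8, b in [-a, a]:
  a=1: (1, 1, 56)  [1]
  a=2: (2, -1, 28), (2, 1, 28)  [2]
  a=3: none
  a=4: (4, -1, 14), (4, 1, 14)  [2]
  a=5..6: none
  a=7: (7, -1, 8), (7, 1, 8)  [2]
  a=8: none
Total reduced forms: 1 + 2 + 2 + 2 = 7
h = 7

7


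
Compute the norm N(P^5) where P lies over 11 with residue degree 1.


N(P^a) = p^(a*f)
= 11^(5*1)
= 11^5
= 161051

161051


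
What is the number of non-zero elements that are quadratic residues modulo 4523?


For prime p, the number of non-zero quadratic residues is (p-1)/2.
= (4523-1)/2
= 2261

2261


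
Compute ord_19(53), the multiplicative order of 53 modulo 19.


We want ord_19(53), the smallest k >= 1 with 53^k = 1 mod 19.
n = 19 = 19, phi(19) = 18; the order divides phi(n).
Divisors of 18: 1, 2, 3, 6, 9, 18
Repeated squaring mod 19: 53^1 = 15, 53^2 = 16, 53^4 = 9, 53^8 = 5, 53^16 = 6
Test divisors in increasing order:
  k=1: 53^1 = 15 mod 19
  k=2: 53^2 = 16 mod 19
  k=3: 53^3 = 16 * 15 = 12 mod 19
  k=6: 53^6 = 9 * 16 = 11 mod 19
  k=9: 53^9 = 5 * 15 = 18 mod 19
  k=18: 53^18 = 6 * 16 = 1 mod 19  <- first divisor giving 1
Order = 18

18


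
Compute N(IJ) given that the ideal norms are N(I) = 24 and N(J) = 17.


N(IJ) = N(I) * N(J)
= 24 * 17
= 408

408


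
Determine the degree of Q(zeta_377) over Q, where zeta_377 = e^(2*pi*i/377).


The degree equals Euler's totient phi(377).
377 = 13 * 29
phi(377) = 336

336


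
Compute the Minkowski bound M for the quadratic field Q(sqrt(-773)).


d = -773, d mod 4 = 3, so disc(K) = 4d = -3092; |disc(K)| = 3092
Imaginary quadratic field, so n = 2, s = r2 = 1, r1 = 0
M = (n!/n^n) * (4/pi)^s * sqrt(|disc(K)|) = (2!/2^2) * (4/pi)^1 * sqrt(3092)
= 0.5 * 1.273240 * 55.605755
= 35.3997

35.3997


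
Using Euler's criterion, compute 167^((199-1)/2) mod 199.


p = 199 is prime and the exponent is (p-1)/2 = 99, so by Euler's criterion 167^99 = (167/199) = +1 or -1 mod 199.
Compute by square-and-multiply:
  99 = 64 + 32 + 2 + 1 (binary 1100011)
  Repeated squaring mod 199: 167^1 = 167, 167^2 = 29, 167^4 = 45, 167^8 = 35, 167^16 = 31, 167^32 = 165, 167^64 = 161
  167^99 = 167^64 * 167^32 * 167^2 * 167^1 = 161 * 165 * 29 * 167 mod 199
    161 * 165 = 26565 = 98 mod 199
    98 * 29 = 2842 = 56 mod 199
    56 * 167 = 9352 = 198 mod 199
  167^99 = 198 mod 199
Result 198 = p - 1 = -1 mod 199: 167 is a quadratic non-residue mod 199. As a residue in [0, p-1] the value is 198.
167^99 mod 199 = 198

198


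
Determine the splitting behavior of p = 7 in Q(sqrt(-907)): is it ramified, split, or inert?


K = Q(sqrt(-907)). Since d mod 4 = 1, disc(K) = -907.
Check p | disc: -907 mod 7 = 3.
p does not divide disc. Compute Legendre symbol (d/p):
3^((7-1)/2) mod 7 = -1
(d/p) = -1, so p is inert: (p) stays prime with e=1, f=2, g=1.
Therefore p is inert.

inert


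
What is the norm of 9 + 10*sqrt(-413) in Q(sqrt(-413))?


N(a + b*sqrt(d)) = a^2 - d*b^2
= (9)^2 - (-413)*(10)^2
= 81 + 41300
= 41381

41381


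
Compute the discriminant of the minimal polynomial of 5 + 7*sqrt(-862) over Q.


The element 5 + 7*sqrt(-862) has minimal polynomial:
x^2 - 10*x + 42263
Discriminant = (-10)^2 - 4*(42263)
= 100 - 169052
= -168952

-168952


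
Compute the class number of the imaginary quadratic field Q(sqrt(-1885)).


K = Q(sqrt(-1885)). d mod 4 = 3, so D = disc(K) = 4d = -7540
h(K) equals the number of primitive reduced positive-definite forms (a, b, c) = a*x^2 + b*x*y + c*y^2 with b^2 - 4ac = D,
where reduced means |b| <= a <= c, with b >= 0 whenever |b| = a or a = c, and primitive means gcd(a, b, c) = 1.
Reduced forces 3a^2 <= |D| = 7540, so 1 <= a <= 50; b must have the parity of D, and c = (b^2 - D)/(4a) must be an integer >= a.
Enumerate a = 1..50, b in [-a, a]:
  a=1: (1, 0, 1885)  [1]
  a=2: (2, 2, 943)  [1]
  a=3..4: none
  a=5: (5, 0, 377)  [1]
  a=6..9: none
  a=10: (10, 10, 191)  [1]
  a=11..12: none
  a=13: (13, 0, 145)  [1]
  a=14..16: none
  a=17: (17, -12, 113), (17, 12, 113)  [2]
  a=18..22: none
  a=23: (23, -2, 82), (23, 2, 82)  [2]
  a=24..25: none
  a=26: (26, 26, 79)  [1]
  a=27..28: none
  a=29: (29, 0, 65)  [1]
  a=30..33: none
  a=34: (34, -22, 59), (34, 22, 59)  [2]
  a=35..40: none
  a=41: (41, -2, 46), (41, 2, 46)  [2]
  a=42..46: none
  a=47: (47, 36, 47)  [1]
  a=48..50: none
Total reduced forms: 1 + 1 + 1 + 1 + 1 + 2 + 2 + 1 + 1 + 2 + 2 + 1 = 16
h = 16

16


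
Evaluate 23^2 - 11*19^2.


x^2 - d*y^2
= 23^2 - 11*19^2
= 529 - 3971
= -3442

-3442


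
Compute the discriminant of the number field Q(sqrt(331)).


For K = Q(sqrt(d)) with d squarefree: disc(K) = d if d = 1 mod 4, and disc(K) = 4d if d = 2 or 3 mod 4.
Here d = 331, and d mod 4 = 3.
d = 3 mod 4, not 1 (O_K = Z[sqrt(d)]), so disc(K) = 4d = 4 * (331) = 1324

1324


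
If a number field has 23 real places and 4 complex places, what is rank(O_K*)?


By Dirichlet's unit theorem:
rank = r1 + r2 - 1
= 23 + 4 - 1
= 26

26


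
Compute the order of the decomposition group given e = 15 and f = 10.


|D_P| = e * f
= 15 * 10
= 150

150


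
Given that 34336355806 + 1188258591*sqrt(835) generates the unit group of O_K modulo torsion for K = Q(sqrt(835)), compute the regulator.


epsilon = 34336355806 + 1188258591*sqrt(835)
= 6.8673e+10
R = ln(6.8673e+10)
= 24.9526

24.9526


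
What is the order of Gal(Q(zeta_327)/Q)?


|Gal(Q(zeta_327)/Q)| = phi(327)
= 216

216


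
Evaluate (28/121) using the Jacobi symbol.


Compute (28/121) via quadratic reciprocity:
  pull out 2: (2/121) = +1  (since 121 mod 8 = 1)
  pull out 2: (2/121) = +1  (since 121 mod 8 = 1)
  reciprocity: (7/121) -> +(121/7)
  reduce: (2/7)
  pull out 2: (2/7) = +1  (since 7 mod 8 = 7)
  (1/7) = 1
Product of signs = 1

1


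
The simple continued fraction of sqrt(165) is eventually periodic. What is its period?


Run the CF algorithm for sqrt(165).
a_0 = floor(sqrt(165)) = 12; set m_0=0, q_0=1.
Recurrence: m' = q*a - m,  q' = (d - m'^2)/q,  a' = floor((a_0 + m')/q').
  step 1: m=12, q=21, a=1
  step 2: m=9, q=4, a=5
  step 3: m=11, q=11, a=2
  step 4: m=11, q=4, a=5
  step 5: m=9, q=21, a=1
  step 6: m=12, q=1, a=24
a_6 = 2*a_0 = 24, so the period closes here.
sqrt(165) = [12; 1, 5, 2, 5, 1, 24]
Period length = 6

6


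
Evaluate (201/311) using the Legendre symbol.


p = 311 is prime, so compute (201/311) with the reciprocity algorithm (Jacobi-symbol steps: pull out 2s via (2/n), flip via reciprocity, reduce):
  reciprocity: (201/311) -> +(311/201)
  reduce: (110/201)
  pull out 2: (2/201) = +1  (since 201 mod 8 = 1)
  reciprocity: (55/201) -> +(201/55)
  reduce: (36/55)
  pull out 2: (2/55) = +1  (since 55 mod 8 = 7)
  pull out 2: (2/55) = +1  (since 55 mod 8 = 7)
  reciprocity: (9/55) -> +(55/9)
  reduce: (1/9)
  (1/9) = 1
Product of signs = 1
(201/311) = 1

1


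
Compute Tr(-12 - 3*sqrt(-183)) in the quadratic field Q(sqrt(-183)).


Tr(a + b*sqrt(d)) = (a + b*sqrt(d)) + (a - b*sqrt(d)) = 2a
= 2 * (-12)
= -24

-24


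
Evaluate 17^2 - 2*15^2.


x^2 - d*y^2
= 17^2 - 2*15^2
= 289 - 450
= -161

-161


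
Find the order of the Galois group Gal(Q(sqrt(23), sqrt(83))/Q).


The 2 square roots of distinct primes are multiplicatively independent over Q,
so [K:Q] = 2^2 and Gal(K/Q) is isomorphic to (Z/2Z)^2.
|Gal| = 2^2 = 4

4


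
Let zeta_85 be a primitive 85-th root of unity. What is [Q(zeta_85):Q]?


The degree equals Euler's totient phi(85).
85 = 5 * 17
phi(85) = 64

64


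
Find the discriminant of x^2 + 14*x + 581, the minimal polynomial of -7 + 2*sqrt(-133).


The element -7 + 2*sqrt(-133) has minimal polynomial:
x^2 + 14*x + 581
Discriminant = (14)^2 - 4*(581)
= 196 - 2324
= -2128

-2128


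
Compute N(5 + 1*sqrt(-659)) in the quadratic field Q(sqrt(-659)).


N(a + b*sqrt(d)) = a^2 - d*b^2
= (5)^2 - (-659)*(1)^2
= 25 + 659
= 684

684


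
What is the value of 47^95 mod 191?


p = 191 is prime and the exponent is (p-1)/2 = 95, so by Euler's criterion 47^95 = (47/191) = +1 or -1 mod 191.
Compute by square-and-multiply:
  95 = 64 + 16 + 8 + 4 + 2 + 1 (binary 1011111)
  Repeated squaring mod 191: 47^1 = 47, 47^2 = 108, 47^4 = 13, 47^8 = 169, 47^16 = 102, 47^32 = 90, 47^64 = 78
  47^95 = 47^64 * 47^16 * 47^8 * 47^4 * 47^2 * 47^1 = 78 * 102 * 169 * 13 * 108 * 47 mod 191
    78 * 102 = 7956 = 125 mod 191
    125 * 169 = 21125 = 115 mod 191
    115 * 13 = 1495 = 158 mod 191
    158 * 108 = 17064 = 65 mod 191
    65 * 47 = 3055 = 190 mod 191
  47^95 = 190 mod 191
Result 190 = p - 1 = -1 mod 191: 47 is a quadratic non-residue mod 191. As a residue in [0, p-1] the value is 190.
47^95 mod 191 = 190

190


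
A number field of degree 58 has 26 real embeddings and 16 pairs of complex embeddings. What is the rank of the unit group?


By Dirichlet's unit theorem:
rank = r1 + r2 - 1
= 26 + 16 - 1
= 41

41


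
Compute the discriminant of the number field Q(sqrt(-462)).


For K = Q(sqrt(d)) with d squarefree: disc(K) = d if d = 1 mod 4, and disc(K) = 4d if d = 2 or 3 mod 4.
Here d = -462, and d mod 4 = 2.
d = 2 mod 4, not 1 (O_K = Z[sqrt(d)]), so disc(K) = 4d = 4 * (-462) = -1848

-1848


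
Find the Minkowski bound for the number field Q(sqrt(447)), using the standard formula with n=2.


d = 447, d mod 4 = 3, so disc(K) = 4d = 1788; |disc(K)| = 1788
Real quadratic field, so n = 2, s = r2 = 0, r1 = 2
M = (n!/n^n) * (4/pi)^s * sqrt(|disc(K)|) = (2!/2^2) * (4/pi)^0 * sqrt(1788)
= 0.5 * 1.000000 * 42.284749
= 21.1424

21.1424


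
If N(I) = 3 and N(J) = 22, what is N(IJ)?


N(IJ) = N(I) * N(J)
= 3 * 22
= 66

66


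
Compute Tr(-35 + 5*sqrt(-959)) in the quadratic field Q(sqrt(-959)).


Tr(a + b*sqrt(d)) = (a + b*sqrt(d)) + (a - b*sqrt(d)) = 2a
= 2 * (-35)
= -70

-70


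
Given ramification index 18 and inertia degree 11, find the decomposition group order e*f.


|D_P| = e * f
= 18 * 11
= 198

198


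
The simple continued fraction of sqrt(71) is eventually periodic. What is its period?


Run the CF algorithm for sqrt(71).
a_0 = floor(sqrt(71)) = 8; set m_0=0, q_0=1.
Recurrence: m' = q*a - m,  q' = (d - m'^2)/q,  a' = floor((a_0 + m')/q').
  step 1: m=8, q=7, a=2
  step 2: m=6, q=5, a=2
  step 3: m=4, q=11, a=1
  step 4: m=7, q=2, a=7
  step 5: m=7, q=11, a=1
  step 6: m=4, q=5, a=2
  step 7: m=6, q=7, a=2
  step 8: m=8, q=1, a=16
a_8 = 2*a_0 = 16, so the period closes here.
sqrt(71) = [8; 2, 2, 1, 7, 1, 2, 2, 16]
Period length = 8

8


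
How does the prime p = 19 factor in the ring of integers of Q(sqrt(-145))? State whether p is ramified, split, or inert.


K = Q(sqrt(-145)). Since d mod 4 = 3, disc(K) = -580.
Check p | disc: -580 mod 19 = 9.
p does not divide disc. Compute Legendre symbol (d/p):
7^((19-1)/2) mod 19 = 1
(d/p) = 1, so p splits: (p) = P*P' with e=1, f=1, g=2.
Therefore p is split.

split


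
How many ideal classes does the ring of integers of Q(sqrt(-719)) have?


K = Q(sqrt(-719)). d mod 4 = 1, so D = disc(K) = d = -719
h(K) equals the number of primitive reduced positive-definite forms (a, b, c) = a*x^2 + b*x*y + c*y^2 with b^2 - 4ac = D,
where reduced means |b| <= a <= c, with b >= 0 whenever |b| = a or a = c, and primitive means gcd(a, b, c) = 1.
Reduced forces 3a^2 <= |D| = 719, so 1 <= a <= 15; b must have the parity of D, and c = (b^2 - D)/(4a) must be an integer >= a.
Enumerate a = 1..15, b in [-a, a]:
  a=1: (1, 1, 180)  [1]
  a=2: (2, -1, 90), (2, 1, 90)  [2]
  a=3: (3, -1, 60), (3, 1, 60)  [2]
  a=4: (4, -1, 45), (4, 1, 45)  [2]
  a=5: (5, -1, 36), (5, 1, 36)  [2]
  a=6: (6, -5, 31), (6, -1, 30), (6, 1, 30), (6, 5, 31)  [4]
  a=7: (7, -3, 26), (7, 3, 26)  [2]
  a=8: (8, -7, 24), (8, 7, 24)  [2]
  a=9: (9, -1, 20), (9, 1, 20)  [2]
  a=10: (10, -9, 20), (10, -1, 18), (10, 1, 18), (10, 9, 20)  [4]
  a=11: none
  a=12: (12, -7, 16), (12, -1, 15), (12, 1, 15), (12, 7, 16)  [4]
  a=13: (13, -3, 14), (13, 3, 14)  [2]
  a=14: (14, -11, 15), (14, 11, 15)  [2]
  a=15: none
Total reduced forms: 1 + 2 + 2 + 2 + 2 + 4 + 2 + 2 + 2 + 4 + 4 + 2 + 2 = 31
h = 31

31


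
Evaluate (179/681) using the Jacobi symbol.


Compute (179/681) via quadratic reciprocity:
  reciprocity: (179/681) -> +(681/179)
  reduce: (144/179)
  pull out 2: (2/179) = -1  (since 179 mod 8 = 3)
  pull out 2: (2/179) = -1  (since 179 mod 8 = 3)
  pull out 2: (2/179) = -1  (since 179 mod 8 = 3)
  pull out 2: (2/179) = -1  (since 179 mod 8 = 3)
  reciprocity: (9/179) -> +(179/9)
  reduce: (8/9)
  pull out 2: (2/9) = +1  (since 9 mod 8 = 1)
  pull out 2: (2/9) = +1  (since 9 mod 8 = 1)
  pull out 2: (2/9) = +1  (since 9 mod 8 = 1)
  (1/9) = 1
Product of signs = 1

1


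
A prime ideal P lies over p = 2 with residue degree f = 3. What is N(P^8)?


N(P^a) = p^(a*f)
= 2^(8*3)
= 2^24
= 16777216

16777216


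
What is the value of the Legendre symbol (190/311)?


p = 311 is prime, so compute (190/311) with the reciprocity algorithm (Jacobi-symbol steps: pull out 2s via (2/n), flip via reciprocity, reduce):
  pull out 2: (2/311) = +1  (since 311 mod 8 = 7)
  reciprocity: (95/311) -> -(311/95)
  reduce: (26/95)
  pull out 2: (2/95) = +1  (since 95 mod 8 = 7)
  reciprocity: (13/95) -> +(95/13)
  reduce: (4/13)
  pull out 2: (2/13) = -1  (since 13 mod 8 = 5)
  pull out 2: (2/13) = -1  (since 13 mod 8 = 5)
  (1/13) = 1
Product of signs = -1
(190/311) = -1

-1


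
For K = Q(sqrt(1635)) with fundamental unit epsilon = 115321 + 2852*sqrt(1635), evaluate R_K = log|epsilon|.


epsilon = 115321 + 2852*sqrt(1635)
= 230642.0000
R = ln(230642.0000)
= 12.3486

12.3486


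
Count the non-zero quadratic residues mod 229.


For prime p, the number of non-zero quadratic residues is (p-1)/2.
= (229-1)/2
= 114

114


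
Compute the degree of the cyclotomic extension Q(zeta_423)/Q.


The degree equals Euler's totient phi(423).
423 = 3^2 * 47
phi(423) = 276

276


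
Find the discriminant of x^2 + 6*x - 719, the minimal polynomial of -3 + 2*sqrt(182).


The element -3 + 2*sqrt(182) has minimal polynomial:
x^2 + 6*x - 719
Discriminant = (6)^2 - 4*(-719)
= 36 + 2876
= 2912

2912


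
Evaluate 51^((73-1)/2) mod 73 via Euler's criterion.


p = 73 is prime and the exponent is (p-1)/2 = 36, so by Euler's criterion 51^36 = (51/73) = +1 or -1 mod 73.
Compute by square-and-multiply:
  36 = 32 + 4 (binary 100100)
  Repeated squaring mod 73: 51^1 = 51, 51^2 = 46, 51^4 = 72, 51^8 = 1, 51^16 = 1, 51^32 = 1
  51^36 = 51^32 * 51^4 = 1 * 72 mod 73
    1 * 72 = 72 = 72 mod 73
  51^36 = 72 mod 73
Result 72 = p - 1 = -1 mod 73: 51 is a quadratic non-residue mod 73. As a residue in [0, p-1] the value is 72.
51^36 mod 73 = 72

72


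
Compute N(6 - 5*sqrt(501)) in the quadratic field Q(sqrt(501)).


N(a + b*sqrt(d)) = a^2 - d*b^2
= (6)^2 - (501)*(-5)^2
= 36 - 12525
= -12489

-12489


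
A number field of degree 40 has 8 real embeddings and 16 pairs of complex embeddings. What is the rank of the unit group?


By Dirichlet's unit theorem:
rank = r1 + r2 - 1
= 8 + 16 - 1
= 23

23


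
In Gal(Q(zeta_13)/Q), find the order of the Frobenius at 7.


The Frobenius at p in Gal(Q(zeta_n)/Q) = (Z/nZ)* is the class of p, so its order is ord_13(7), the smallest k >= 1 with 7^k = 1 mod 13.
n = 13 = 13, phi(13) = 12; the order divides phi(n).
Divisors of 12: 1, 2, 3, 4, 6, 12
Repeated squaring mod 13: 7^1 = 7, 7^2 = 10, 7^4 = 9, 7^8 = 3
Test divisors in increasing order:
  k=1: 7^1 = 7 mod 13
  k=2: 7^2 = 10 mod 13
  k=3: 7^3 = 10 * 7 = 5 mod 13
  k=4: 7^4 = 9 mod 13
  k=6: 7^6 = 9 * 10 = 12 mod 13
  k=12: 7^12 = 3 * 9 = 1 mod 13  <- first divisor giving 1
Order = 12

12
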